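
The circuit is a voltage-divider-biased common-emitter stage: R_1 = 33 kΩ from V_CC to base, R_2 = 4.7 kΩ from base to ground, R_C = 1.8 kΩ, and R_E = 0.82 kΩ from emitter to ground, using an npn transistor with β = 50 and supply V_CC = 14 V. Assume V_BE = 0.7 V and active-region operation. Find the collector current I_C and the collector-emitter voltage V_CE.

I_C ≈ 1.1 mA, V_CE ≈ 11 V

Thevenize the base divider: V_Th = V_CC·R_2/(R_1+R_2) = 14×4.7/37.7 = 1.75 V, R_Th = R_1‖R_2 = 4.11 kΩ.
Base-emitter loop: V_Th = I_B·R_Th + V_BE + (β+1)I_B·R_E, so I_B = (1.75 − 0.7) / (4.11 + 51×0.82) = 0.0228 mA.
I_C = β·I_B = 50×0.0228 = 1.14 mA, and I_E = (β+1)I_B = 1.16 mA.
V_CE = V_CC − I_C·R_C − I_E·R_E = 14 − 1.14×1.8 − 1.16×0.82 = 11 V.
V_CE = 11 V > 0.2 V confirms active-region operation.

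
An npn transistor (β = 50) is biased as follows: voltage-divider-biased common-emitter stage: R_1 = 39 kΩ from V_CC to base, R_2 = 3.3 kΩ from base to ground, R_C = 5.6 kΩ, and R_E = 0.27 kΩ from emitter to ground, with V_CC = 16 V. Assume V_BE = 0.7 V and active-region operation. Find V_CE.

V_CE ≈ 6.4 V

Thevenize the base divider: V_Th = V_CC·R_2/(R_1+R_2) = 16×3.3/42.3 = 1.25 V, R_Th = R_1‖R_2 = 3.04 kΩ.
Base-emitter loop: V_Th = I_B·R_Th + V_BE + (β+1)I_B·R_E, so I_B = (1.25 − 0.7) / (3.04 + 51×0.27) = 0.0326 mA.
I_C = β·I_B = 50×0.0326 = 1.63 mA, and I_E = (β+1)I_B = 1.66 mA.
V_CE = V_CC − I_C·R_C − I_E·R_E = 16 − 1.63×5.6 − 1.66×0.27 = 6.42 V.
V_CE = 6.42 V > 0.2 V confirms active-region operation.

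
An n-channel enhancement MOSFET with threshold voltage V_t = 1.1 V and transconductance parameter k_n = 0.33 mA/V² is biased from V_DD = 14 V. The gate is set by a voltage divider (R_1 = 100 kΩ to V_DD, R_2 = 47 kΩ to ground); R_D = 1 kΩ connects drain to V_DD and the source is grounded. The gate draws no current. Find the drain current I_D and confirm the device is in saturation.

V_G = V_DD·R_2/(R_1+R_2) = 14×47/147 = 4.48 V. With the source grounded, V_GS = V_G = 4.48 V.
Assume saturation: I_D = (k_n/2)(V_GS − V_t)² = (0.33/2)×(4.48 − 1.1)² = 0.165×3.38² = 1.88 mA.
V_DS = V_DD − I_D·R_D = 14 − 1.88×1 = 12.1 V.
Saturation requires V_DS ≥ V_GS − V_t = 3.38 V; 12.1 ≥ 3.38 ✓.

I_D ≈ 1.9 mA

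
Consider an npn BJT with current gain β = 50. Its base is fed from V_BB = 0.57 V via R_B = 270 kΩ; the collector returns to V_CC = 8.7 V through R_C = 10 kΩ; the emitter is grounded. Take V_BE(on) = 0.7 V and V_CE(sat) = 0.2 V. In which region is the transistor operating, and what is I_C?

cutoff; I_C ≈ 0

V_BB = 0.57 V ≤ V_BE(on) = 0.7 V, so the base-emitter junction is not forward biased.
The transistor is in cutoff: I_B = I_C = 0.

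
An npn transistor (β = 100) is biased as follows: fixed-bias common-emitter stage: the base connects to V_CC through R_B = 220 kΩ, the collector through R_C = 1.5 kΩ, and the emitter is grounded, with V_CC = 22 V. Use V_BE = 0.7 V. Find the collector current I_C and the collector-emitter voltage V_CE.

I_C ≈ 9.7 mA, V_CE ≈ 7.5 V

Base loop: V_CC = I_B·R_B + V_BE, so I_B = (22 − 0.7)/220 kΩ = 0.0968 mA.
In the active region I_C = β·I_B = 100 × 0.0968 = 9.68 mA.
Collector loop: V_CE = V_CC − I_C·R_C = 22 − 9.68×1.5 = 7.48 V.
Since V_CE = 7.48 V > V_CE(sat) ≈ 0.2 V, the transistor is in the active region as assumed.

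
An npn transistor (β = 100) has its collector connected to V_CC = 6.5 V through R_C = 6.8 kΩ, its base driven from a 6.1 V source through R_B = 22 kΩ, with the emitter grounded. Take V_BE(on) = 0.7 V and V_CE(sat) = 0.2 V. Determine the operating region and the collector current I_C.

Assume active: I_B = (6.1 − 0.7)/22 = 0.245 mA, giving I_C = β·I_B = 24.5 mA.
But then V_CE = 6.5 − 24.5×6.8 = -160 V < V_CE(sat) = 0.2 V — impossible in the active region.
So the transistor is saturated. With V_CE = 0.2 V, I_C = (V_CC − 0.2)/R_C = 6.3/6.8 = 0.926 mA.
Check: β·I_B = 24.5 mA > I_C = 0.926 mA, confirming saturation.

saturation; I_C ≈ 0.93 mA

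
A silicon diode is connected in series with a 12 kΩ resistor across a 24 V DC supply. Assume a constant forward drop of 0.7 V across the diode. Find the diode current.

KVL around the loop: 24 = V_D + I·R = 0.7 + I × 12 kΩ.
So I = (24 − 0.7) / 12 kΩ = 23.3 / 12 = 1.94 mA.

I ≈ 1.9 mA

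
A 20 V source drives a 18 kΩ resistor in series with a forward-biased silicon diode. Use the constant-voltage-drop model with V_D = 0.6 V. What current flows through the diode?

I ≈ 1.1 mA

KVL around the loop: 20 = V_D + I·R = 0.6 + I × 18 kΩ.
So I = (20 − 0.6) / 18 kΩ = 19.4 / 18 = 1.08 mA.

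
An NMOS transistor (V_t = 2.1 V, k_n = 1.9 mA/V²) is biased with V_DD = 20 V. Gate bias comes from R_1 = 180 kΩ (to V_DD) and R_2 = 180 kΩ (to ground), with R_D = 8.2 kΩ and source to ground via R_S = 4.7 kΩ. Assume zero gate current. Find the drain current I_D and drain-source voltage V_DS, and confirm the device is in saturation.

I_D ≈ 1.4 mA, V_DS ≈ 1.7 V

V_G = V_DD·R_2/(R_1+R_2) = 20×180/360 = 10 V.
Assume saturation: I_D = (k_n/2)(V_GS − V_t)² with V_GS = V_G − I_D·R_S = 10 − 4.7·I_D.
Substituting gives 21·I_D² − 71.5·I_D + 59.3 = 0, with roots I_D = 1.42 or 1.99 mA.
The root I_D = 1.99 mA gives V_GS = 0.653 V ≤ V_t, so take I_D = 1.42 mA.
Then V_GS = 3.32 V and V_DS = V_DD − I_D(R_D+R_S) = 20 − 1.42×12.9 = 1.67 V.
Saturation requires V_DS ≥ V_GS − V_t = 1.22 V; 1.67 ≥ 1.22 ✓.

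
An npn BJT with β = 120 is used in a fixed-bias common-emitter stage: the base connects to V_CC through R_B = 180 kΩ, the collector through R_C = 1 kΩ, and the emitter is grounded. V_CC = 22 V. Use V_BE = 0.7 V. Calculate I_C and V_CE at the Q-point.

Base loop: V_CC = I_B·R_B + V_BE, so I_B = (22 − 0.7)/180 kΩ = 0.118 mA.
In the active region I_C = β·I_B = 120 × 0.118 = 14.2 mA.
Collector loop: V_CE = V_CC − I_C·R_C = 22 − 14.2×1 = 7.8 V.
Since V_CE = 7.8 V > V_CE(sat) ≈ 0.2 V, the transistor is in the active region as assumed.

I_C ≈ 14 mA, V_CE ≈ 7.8 V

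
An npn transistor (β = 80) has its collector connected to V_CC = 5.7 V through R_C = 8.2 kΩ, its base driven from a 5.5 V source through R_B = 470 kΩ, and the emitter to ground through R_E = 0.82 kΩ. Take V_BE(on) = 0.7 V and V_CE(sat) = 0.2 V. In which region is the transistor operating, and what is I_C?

saturation; I_C ≈ 0.61 mA

Assume active: I_B = (5.5 − 0.7)/(470 + 81×0.82) = 0.00895 mA, I_C = β·I_B = 0.716 mA.
Then V_CE = 5.7 − 0.716×8.2 − 0.725×0.82 = -0.764 V < 0.2 V — the active assumption fails.
Re-solve with V_CE = 0.2 V. KCL at the emitter: V_E/R_E = (V_BB−0.7−V_E)/R_B + (V_CC−0.2−V_E)/R_C, giving V_E = 0.507 V.
I_C = (V_CC − 0.2 − V_E)/R_C = (5.5 − 0.507)/8.2 = 0.609 mA.
Check: I_B = (4.8 − 0.507)/470 = 0.00913 mA, and β·I_B = 0.731 mA > I_C, confirming saturation.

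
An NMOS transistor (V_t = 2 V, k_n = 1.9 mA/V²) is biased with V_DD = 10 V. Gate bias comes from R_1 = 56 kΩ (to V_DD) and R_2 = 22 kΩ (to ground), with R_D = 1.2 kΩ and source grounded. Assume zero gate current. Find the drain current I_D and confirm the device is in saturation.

V_G = V_DD·R_2/(R_1+R_2) = 10×22/78 = 2.82 V. With the source grounded, V_GS = V_G = 2.82 V.
Assume saturation: I_D = (k_n/2)(V_GS − V_t)² = (1.9/2)×(2.82 − 2)² = 0.95×0.821² = 0.64 mA.
V_DS = V_DD − I_D·R_D = 10 − 0.64×1.2 = 9.23 V.
Saturation requires V_DS ≥ V_GS − V_t = 0.821 V; 9.23 ≥ 0.821 ✓.

I_D ≈ 0.64 mA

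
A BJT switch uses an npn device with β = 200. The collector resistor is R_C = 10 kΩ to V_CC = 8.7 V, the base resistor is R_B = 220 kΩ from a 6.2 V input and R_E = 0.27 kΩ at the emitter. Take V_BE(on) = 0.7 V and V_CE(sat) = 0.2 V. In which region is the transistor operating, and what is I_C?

Assume active: I_B = (6.2 − 0.7)/(220 + 201×0.27) = 0.0201 mA, I_C = β·I_B = 4.01 mA.
Then V_CE = 8.7 − 4.01×10 − 4.03×0.27 = -32.5 V < 0.2 V — the active assumption fails.
Re-solve with V_CE = 0.2 V. KCL at the emitter: V_E/R_E = (V_BB−0.7−V_E)/R_B + (V_CC−0.2−V_E)/R_C, giving V_E = 0.23 V.
I_C = (V_CC − 0.2 − V_E)/R_C = (8.5 − 0.23)/10 = 0.827 mA.
Check: I_B = (5.5 − 0.23)/220 = 0.024 mA, and β·I_B = 4.79 mA > I_C, confirming saturation.

saturation; I_C ≈ 0.83 mA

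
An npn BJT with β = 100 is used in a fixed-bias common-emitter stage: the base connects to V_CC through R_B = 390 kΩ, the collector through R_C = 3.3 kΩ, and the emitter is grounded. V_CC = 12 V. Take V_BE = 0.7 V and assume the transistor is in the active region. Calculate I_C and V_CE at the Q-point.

I_C ≈ 2.9 mA, V_CE ≈ 2.4 V

Base loop: V_CC = I_B·R_B + V_BE, so I_B = (12 − 0.7)/390 kΩ = 0.029 mA.
In the active region I_C = β·I_B = 100 × 0.029 = 2.9 mA.
Collector loop: V_CE = V_CC − I_C·R_C = 12 − 2.9×3.3 = 2.44 V.
Since V_CE = 2.44 V > V_CE(sat) ≈ 0.2 V, the transistor is in the active region as assumed.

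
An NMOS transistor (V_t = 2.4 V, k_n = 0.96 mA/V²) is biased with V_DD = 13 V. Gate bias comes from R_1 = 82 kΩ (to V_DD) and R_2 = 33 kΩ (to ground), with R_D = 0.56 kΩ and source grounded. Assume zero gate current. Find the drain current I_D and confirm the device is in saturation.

I_D ≈ 0.85 mA

V_G = V_DD·R_2/(R_1+R_2) = 13×33/115 = 3.73 V. With the source grounded, V_GS = V_G = 3.73 V.
Assume saturation: I_D = (k_n/2)(V_GS − V_t)² = (0.96/2)×(3.73 − 2.4)² = 0.48×1.33² = 0.85 mA.
V_DS = V_DD − I_D·R_D = 13 − 0.85×0.56 = 12.5 V.
Saturation requires V_DS ≥ V_GS − V_t = 1.33 V; 12.5 ≥ 1.33 ✓.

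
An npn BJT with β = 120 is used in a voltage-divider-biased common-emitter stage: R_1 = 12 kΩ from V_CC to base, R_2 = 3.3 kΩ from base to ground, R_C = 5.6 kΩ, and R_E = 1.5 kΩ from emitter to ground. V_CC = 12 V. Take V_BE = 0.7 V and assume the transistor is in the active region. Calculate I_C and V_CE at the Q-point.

Thevenize the base divider: V_Th = V_CC·R_2/(R_1+R_2) = 12×3.3/15.3 = 2.59 V, R_Th = R_1‖R_2 = 2.59 kΩ.
Base-emitter loop: V_Th = I_B·R_Th + V_BE + (β+1)I_B·R_E, so I_B = (2.59 − 0.7) / (2.59 + 121×1.5) = 0.0103 mA.
I_C = β·I_B = 120×0.0103 = 1.23 mA, and I_E = (β+1)I_B = 1.24 mA.
V_CE = V_CC − I_C·R_C − I_E·R_E = 12 − 1.23×5.6 − 1.24×1.5 = 3.25 V.
V_CE = 3.25 V > 0.2 V confirms active-region operation.

I_C ≈ 1.2 mA, V_CE ≈ 3.2 V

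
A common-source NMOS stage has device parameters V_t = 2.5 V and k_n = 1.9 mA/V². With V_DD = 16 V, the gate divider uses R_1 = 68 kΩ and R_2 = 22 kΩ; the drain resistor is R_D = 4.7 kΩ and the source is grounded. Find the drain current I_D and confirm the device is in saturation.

I_D ≈ 1.9 mA

V_G = V_DD·R_2/(R_1+R_2) = 16×22/90 = 3.91 V. With the source grounded, V_GS = V_G = 3.91 V.
Assume saturation: I_D = (k_n/2)(V_GS − V_t)² = (1.9/2)×(3.91 − 2.5)² = 0.95×1.41² = 1.89 mA.
V_DS = V_DD − I_D·R_D = 16 − 1.89×4.7 = 7.11 V.
Saturation requires V_DS ≥ V_GS − V_t = 1.41 V; 7.11 ≥ 1.41 ✓.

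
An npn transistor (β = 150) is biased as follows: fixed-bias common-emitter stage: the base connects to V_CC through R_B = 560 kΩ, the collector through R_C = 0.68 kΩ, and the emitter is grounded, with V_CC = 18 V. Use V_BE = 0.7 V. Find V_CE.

Base loop: V_CC = I_B·R_B + V_BE, so I_B = (18 − 0.7)/560 kΩ = 0.0309 mA.
In the active region I_C = β·I_B = 150 × 0.0309 = 4.63 mA.
Collector loop: V_CE = V_CC − I_C·R_C = 18 − 4.63×0.68 = 14.8 V.
Since V_CE = 14.8 V > V_CE(sat) ≈ 0.2 V, the transistor is in the active region as assumed.

V_CE ≈ 15 V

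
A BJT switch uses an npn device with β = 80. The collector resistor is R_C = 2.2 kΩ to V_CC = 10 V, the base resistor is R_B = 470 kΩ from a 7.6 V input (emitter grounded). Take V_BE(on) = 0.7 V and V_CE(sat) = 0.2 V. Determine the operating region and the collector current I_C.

active; I_C ≈ 1.2 mA

Assume active. Base-emitter loop: I_B = (V_BB − V_BE)/R_B = (7.6 − 0.7)/470 = 0.0147 mA.
I_C = β·I_B = 80×0.0147 = 1.17 mA.
V_CE = V_CC − I_C·R_C = 10 − 1.17×2.2 = 7.42 V > V_CE(sat), so the active-region assumption holds.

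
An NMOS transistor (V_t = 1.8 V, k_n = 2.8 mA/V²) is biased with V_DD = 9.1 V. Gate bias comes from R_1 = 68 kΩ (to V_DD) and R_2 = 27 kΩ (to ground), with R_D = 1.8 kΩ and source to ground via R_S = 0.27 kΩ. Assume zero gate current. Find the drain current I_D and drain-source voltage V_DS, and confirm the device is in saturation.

I_D ≈ 0.56 mA, V_DS ≈ 7.9 V

V_G = V_DD·R_2/(R_1+R_2) = 9.1×27/95 = 2.59 V.
Assume saturation: I_D = (k_n/2)(V_GS − V_t)² with V_GS = V_G − I_D·R_S = 2.59 − 0.27·I_D.
Substituting gives 0.102·I_D² − 1.59·I_D + 0.866 = 0, with roots I_D = 0.563 or 15.1 mA.
The root I_D = 15.1 mA gives V_GS = -1.48 V ≤ V_t, so take I_D = 0.563 mA.
Then V_GS = 2.43 V and V_DS = V_DD − I_D(R_D+R_S) = 9.1 − 0.563×2.07 = 7.93 V.
Saturation requires V_DS ≥ V_GS − V_t = 0.634 V; 7.93 ≥ 0.634 ✓.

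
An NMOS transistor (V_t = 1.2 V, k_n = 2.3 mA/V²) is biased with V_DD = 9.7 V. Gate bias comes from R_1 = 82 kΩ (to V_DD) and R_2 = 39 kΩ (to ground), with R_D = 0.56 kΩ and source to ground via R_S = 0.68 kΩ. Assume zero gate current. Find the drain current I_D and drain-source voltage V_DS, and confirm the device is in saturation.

V_G = V_DD·R_2/(R_1+R_2) = 9.7×39/121 = 3.13 V.
Assume saturation: I_D = (k_n/2)(V_GS − V_t)² with V_GS = V_G − I_D·R_S = 3.13 − 0.68·I_D.
Substituting gives 0.532·I_D² − 4.01·I_D + 4.27 = 0, with roots I_D = 1.28 or 6.27 mA.
The root I_D = 6.27 mA gives V_GS = -1.13 V ≤ V_t, so take I_D = 1.28 mA.
Then V_GS = 2.26 V and V_DS = V_DD − I_D(R_D+R_S) = 9.7 − 1.28×1.24 = 8.11 V.
Saturation requires V_DS ≥ V_GS − V_t = 1.06 V; 8.11 ≥ 1.06 ✓.

I_D ≈ 1.3 mA, V_DS ≈ 8.1 V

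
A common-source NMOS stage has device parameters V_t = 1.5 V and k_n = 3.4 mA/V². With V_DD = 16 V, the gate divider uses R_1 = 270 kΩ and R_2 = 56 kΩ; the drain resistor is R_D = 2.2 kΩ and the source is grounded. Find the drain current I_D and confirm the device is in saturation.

V_G = V_DD·R_2/(R_1+R_2) = 16×56/326 = 2.75 V. With the source grounded, V_GS = V_G = 2.75 V.
Assume saturation: I_D = (k_n/2)(V_GS − V_t)² = (3.4/2)×(2.75 − 1.5)² = 1.7×1.25² = 2.65 mA.
V_DS = V_DD − I_D·R_D = 16 − 2.65×2.2 = 10.2 V.
Saturation requires V_DS ≥ V_GS − V_t = 1.25 V; 10.2 ≥ 1.25 ✓.

I_D ≈ 2.6 mA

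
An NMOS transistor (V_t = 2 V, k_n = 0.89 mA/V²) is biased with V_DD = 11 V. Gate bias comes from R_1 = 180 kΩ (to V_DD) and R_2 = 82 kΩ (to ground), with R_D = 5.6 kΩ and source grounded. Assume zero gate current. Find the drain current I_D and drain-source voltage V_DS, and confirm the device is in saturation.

V_G = V_DD·R_2/(R_1+R_2) = 11×82/262 = 3.44 V. With the source grounded, V_GS = V_G = 3.44 V.
Assume saturation: I_D = (k_n/2)(V_GS − V_t)² = (0.89/2)×(3.44 − 2)² = 0.445×1.44² = 0.926 mA.
V_DS = V_DD − I_D·R_D = 11 − 0.926×5.6 = 5.81 V.
Saturation requires V_DS ≥ V_GS − V_t = 1.44 V; 5.81 ≥ 1.44 ✓.

I_D ≈ 0.93 mA, V_DS ≈ 5.8 V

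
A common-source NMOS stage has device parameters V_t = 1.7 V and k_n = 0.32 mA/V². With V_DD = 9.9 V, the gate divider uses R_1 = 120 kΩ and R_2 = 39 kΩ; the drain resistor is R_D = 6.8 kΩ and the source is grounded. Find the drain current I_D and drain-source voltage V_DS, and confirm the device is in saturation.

I_D ≈ 0.085 mA, V_DS ≈ 9.3 V

V_G = V_DD·R_2/(R_1+R_2) = 9.9×39/159 = 2.43 V. With the source grounded, V_GS = V_G = 2.43 V.
Assume saturation: I_D = (k_n/2)(V_GS − V_t)² = (0.32/2)×(2.43 − 1.7)² = 0.16×0.728² = 0.0849 mA.
V_DS = V_DD − I_D·R_D = 9.9 − 0.0849×6.8 = 9.32 V.
Saturation requires V_DS ≥ V_GS − V_t = 0.728 V; 9.32 ≥ 0.728 ✓.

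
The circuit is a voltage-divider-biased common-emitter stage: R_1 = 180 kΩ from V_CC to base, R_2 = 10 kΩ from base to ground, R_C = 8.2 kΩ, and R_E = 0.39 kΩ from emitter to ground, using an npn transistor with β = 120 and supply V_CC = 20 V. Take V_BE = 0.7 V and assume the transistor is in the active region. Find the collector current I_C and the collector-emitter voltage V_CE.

I_C ≈ 0.75 mA, V_CE ≈ 14 V

Thevenize the base divider: V_Th = V_CC·R_2/(R_1+R_2) = 20×10/190 = 1.05 V, R_Th = R_1‖R_2 = 9.47 kΩ.
Base-emitter loop: V_Th = I_B·R_Th + V_BE + (β+1)I_B·R_E, so I_B = (1.05 − 0.7) / (9.47 + 121×0.39) = 0.00622 mA.
I_C = β·I_B = 120×0.00622 = 0.747 mA, and I_E = (β+1)I_B = 0.753 mA.
V_CE = V_CC − I_C·R_C − I_E·R_E = 20 − 0.747×8.2 − 0.753×0.39 = 13.6 V.
V_CE = 13.6 V > 0.2 V confirms active-region operation.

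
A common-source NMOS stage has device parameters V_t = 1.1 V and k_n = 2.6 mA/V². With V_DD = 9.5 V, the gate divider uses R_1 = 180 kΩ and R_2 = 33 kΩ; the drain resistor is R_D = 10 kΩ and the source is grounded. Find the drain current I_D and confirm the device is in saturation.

I_D ≈ 0.18 mA

V_G = V_DD·R_2/(R_1+R_2) = 9.5×33/213 = 1.47 V. With the source grounded, V_GS = V_G = 1.47 V.
Assume saturation: I_D = (k_n/2)(V_GS − V_t)² = (2.6/2)×(1.47 − 1.1)² = 1.3×0.372² = 0.18 mA.
V_DS = V_DD − I_D·R_D = 9.5 − 0.18×10 = 7.7 V.
Saturation requires V_DS ≥ V_GS − V_t = 0.372 V; 7.7 ≥ 0.372 ✓.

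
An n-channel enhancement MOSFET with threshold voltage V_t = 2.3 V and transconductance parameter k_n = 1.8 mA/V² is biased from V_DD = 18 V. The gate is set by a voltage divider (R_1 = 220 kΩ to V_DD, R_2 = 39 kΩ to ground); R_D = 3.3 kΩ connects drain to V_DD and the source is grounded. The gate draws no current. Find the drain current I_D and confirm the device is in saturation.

I_D ≈ 0.15 mA

V_G = V_DD·R_2/(R_1+R_2) = 18×39/259 = 2.71 V. With the source grounded, V_GS = V_G = 2.71 V.
Assume saturation: I_D = (k_n/2)(V_GS − V_t)² = (1.8/2)×(2.71 − 2.3)² = 0.9×0.41² = 0.152 mA.
V_DS = V_DD − I_D·R_D = 18 − 0.152×3.3 = 17.5 V.
Saturation requires V_DS ≥ V_GS − V_t = 0.41 V; 17.5 ≥ 0.41 ✓.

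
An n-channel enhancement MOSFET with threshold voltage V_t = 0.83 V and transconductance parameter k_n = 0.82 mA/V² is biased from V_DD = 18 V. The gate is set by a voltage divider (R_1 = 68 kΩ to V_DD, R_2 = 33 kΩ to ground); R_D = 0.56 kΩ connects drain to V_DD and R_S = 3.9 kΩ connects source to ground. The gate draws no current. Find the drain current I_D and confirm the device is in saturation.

I_D ≈ 0.91 mA

V_G = V_DD·R_2/(R_1+R_2) = 18×33/101 = 5.88 V.
Assume saturation: I_D = (k_n/2)(V_GS − V_t)² with V_GS = V_G − I_D·R_S = 5.88 − 3.9·I_D.
Substituting gives 6.24·I_D² − 17.2·I_D + 10.5 = 0, with roots I_D = 0.913 or 1.84 mA.
The root I_D = 1.84 mA gives V_GS = -1.29 V ≤ V_t, so take I_D = 0.913 mA.
Then V_GS = 2.32 V and V_DS = V_DD − I_D(R_D+R_S) = 18 − 0.913×4.46 = 13.9 V.
Saturation requires V_DS ≥ V_GS − V_t = 1.49 V; 13.9 ≥ 1.49 ✓.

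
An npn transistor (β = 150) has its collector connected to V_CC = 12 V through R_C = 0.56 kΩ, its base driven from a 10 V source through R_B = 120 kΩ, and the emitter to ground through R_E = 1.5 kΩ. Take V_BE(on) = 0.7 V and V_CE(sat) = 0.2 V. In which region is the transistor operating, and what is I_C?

active; I_C ≈ 4 mA

Assume active. Base-emitter loop: I_B = (V_BB − V_BE)/(R_B + (β+1)R_E) = (10 − 0.7)/(120 + 151×1.5) = 0.0268 mA.
I_C = β·I_B = 150×0.0268 = 4.03 mA.
V_CE = V_CC − I_C·R_C − I_E·R_E = 12 − 4.03×0.56 − 4.05×1.5 = 3.67 V > V_CE(sat), so the active-region assumption holds.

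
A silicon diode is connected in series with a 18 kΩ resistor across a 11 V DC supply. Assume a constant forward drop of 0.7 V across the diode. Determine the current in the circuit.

I ≈ 0.57 mA

KVL around the loop: 11 = V_D + I·R = 0.7 + I × 18 kΩ.
So I = (11 − 0.7) / 18 kΩ = 10.3 / 18 = 0.572 mA.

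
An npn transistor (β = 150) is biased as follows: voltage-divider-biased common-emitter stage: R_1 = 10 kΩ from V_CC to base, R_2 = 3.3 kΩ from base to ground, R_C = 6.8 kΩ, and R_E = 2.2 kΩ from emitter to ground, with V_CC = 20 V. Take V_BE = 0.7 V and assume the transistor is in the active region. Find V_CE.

Thevenize the base divider: V_Th = V_CC·R_2/(R_1+R_2) = 20×3.3/13.3 = 4.96 V, R_Th = R_1‖R_2 = 2.48 kΩ.
Base-emitter loop: V_Th = I_B·R_Th + V_BE + (β+1)I_B·R_E, so I_B = (4.96 − 0.7) / (2.48 + 151×2.2) = 0.0127 mA.
I_C = β·I_B = 150×0.0127 = 1.91 mA, and I_E = (β+1)I_B = 1.92 mA.
V_CE = V_CC − I_C·R_C − I_E·R_E = 20 − 1.91×6.8 − 1.92×2.2 = 2.78 V.
V_CE = 2.78 V > 0.2 V confirms active-region operation.

V_CE ≈ 2.8 V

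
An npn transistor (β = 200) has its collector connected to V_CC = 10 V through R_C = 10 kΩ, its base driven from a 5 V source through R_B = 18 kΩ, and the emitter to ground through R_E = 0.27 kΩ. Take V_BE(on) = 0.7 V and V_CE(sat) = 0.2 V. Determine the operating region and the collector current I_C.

Assume active: I_B = (5 − 0.7)/(18 + 201×0.27) = 0.0595 mA, I_C = β·I_B = 11.9 mA.
Then V_CE = 10 − 11.9×10 − 12×0.27 = -112 V < 0.2 V — the active assumption fails.
Re-solve with V_CE = 0.2 V. KCL at the emitter: V_E/R_E = (V_BB−0.7−V_E)/R_B + (V_CC−0.2−V_E)/R_C, giving V_E = 0.316 V.
I_C = (V_CC − 0.2 − V_E)/R_C = (9.8 − 0.316)/10 = 0.948 mA.
Check: I_B = (4.3 − 0.316)/18 = 0.221 mA, and β·I_B = 44.3 mA > I_C, confirming saturation.

saturation; I_C ≈ 0.95 mA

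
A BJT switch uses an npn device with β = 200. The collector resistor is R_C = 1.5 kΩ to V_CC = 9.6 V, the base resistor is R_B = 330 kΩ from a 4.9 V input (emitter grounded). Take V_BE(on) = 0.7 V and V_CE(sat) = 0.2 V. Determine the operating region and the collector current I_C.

Assume active. Base-emitter loop: I_B = (V_BB − V_BE)/R_B = (4.9 − 0.7)/330 = 0.0127 mA.
I_C = β·I_B = 200×0.0127 = 2.55 mA.
V_CE = V_CC − I_C·R_C = 9.6 − 2.55×1.5 = 5.78 V > V_CE(sat), so the active-region assumption holds.

active; I_C ≈ 2.5 mA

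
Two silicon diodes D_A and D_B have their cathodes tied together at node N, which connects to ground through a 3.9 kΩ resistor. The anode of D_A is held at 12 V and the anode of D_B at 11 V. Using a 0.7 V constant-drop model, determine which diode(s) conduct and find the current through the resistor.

Only D_A conducts; I_R ≈ 2.9 mA

Assume both conduct. Then node N would need to be at both 12−0.7 = 11.3 V and 11−0.7 = 10.3 V, which is impossible.
Assume only D_A conducts: V_N = 12 − 0.7 = 11.3 V, so I_R = 11.3/3.9 = 2.9 mA.
Check D_B: its anode-to-cathode voltage is 11 − 11.3 = -0.3 V < 0.7 V, so it is off. The assumption is consistent.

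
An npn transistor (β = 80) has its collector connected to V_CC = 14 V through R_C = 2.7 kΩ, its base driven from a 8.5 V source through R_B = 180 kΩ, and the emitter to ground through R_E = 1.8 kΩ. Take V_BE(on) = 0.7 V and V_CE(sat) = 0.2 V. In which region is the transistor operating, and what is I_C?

active; I_C ≈ 1.9 mA

Assume active. Base-emitter loop: I_B = (V_BB − V_BE)/(R_B + (β+1)R_E) = (8.5 − 0.7)/(180 + 81×1.8) = 0.0239 mA.
I_C = β·I_B = 80×0.0239 = 1.92 mA.
V_CE = V_CC − I_C·R_C − I_E·R_E = 14 − 1.92×2.7 − 1.94×1.8 = 5.34 V > V_CE(sat), so the active-region assumption holds.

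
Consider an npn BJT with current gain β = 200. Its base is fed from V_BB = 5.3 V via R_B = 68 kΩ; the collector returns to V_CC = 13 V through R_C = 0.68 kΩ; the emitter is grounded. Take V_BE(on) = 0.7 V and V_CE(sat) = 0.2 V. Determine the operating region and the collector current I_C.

Assume active. Base-emitter loop: I_B = (V_BB − V_BE)/R_B = (5.3 − 0.7)/68 = 0.0676 mA.
I_C = β·I_B = 200×0.0676 = 13.5 mA.
V_CE = V_CC − I_C·R_C = 13 − 13.5×0.68 = 3.8 V > V_CE(sat), so the active-region assumption holds.

active; I_C ≈ 14 mA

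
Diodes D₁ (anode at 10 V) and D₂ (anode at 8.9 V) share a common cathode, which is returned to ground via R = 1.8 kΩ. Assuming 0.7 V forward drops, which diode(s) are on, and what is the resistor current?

Only D₁ conducts; I_R ≈ 5.2 mA

Assume both conduct. Then node N would need to be at both 10−0.7 = 9.3 V and 8.9−0.7 = 8.2 V, which is impossible.
Assume only D₁ conducts: V_N = 10 − 0.7 = 9.3 V, so I_R = 9.3/1.8 = 5.17 mA.
Check D₂: its anode-to-cathode voltage is 8.9 − 9.3 = -0.4 V < 0.7 V, so it is off. The assumption is consistent.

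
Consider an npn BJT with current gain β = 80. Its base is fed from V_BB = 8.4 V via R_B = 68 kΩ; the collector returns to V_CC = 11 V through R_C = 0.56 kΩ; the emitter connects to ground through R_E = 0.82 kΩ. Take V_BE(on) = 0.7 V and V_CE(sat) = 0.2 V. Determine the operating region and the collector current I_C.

active; I_C ≈ 4.6 mA

Assume active. Base-emitter loop: I_B = (V_BB − V_BE)/(R_B + (β+1)R_E) = (8.4 − 0.7)/(68 + 81×0.82) = 0.0573 mA.
I_C = β·I_B = 80×0.0573 = 4.58 mA.
V_CE = V_CC − I_C·R_C − I_E·R_E = 11 − 4.58×0.56 − 4.64×0.82 = 4.63 V > V_CE(sat), so the active-region assumption holds.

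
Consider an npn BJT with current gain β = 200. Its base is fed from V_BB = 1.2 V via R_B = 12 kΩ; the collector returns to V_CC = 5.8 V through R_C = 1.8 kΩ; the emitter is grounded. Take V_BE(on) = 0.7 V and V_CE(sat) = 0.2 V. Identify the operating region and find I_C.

saturation; I_C ≈ 3.1 mA

Assume active: I_B = (1.2 − 0.7)/12 = 0.0417 mA, giving I_C = β·I_B = 8.33 mA.
But then V_CE = 5.8 − 8.33×1.8 = -9.2 V < V_CE(sat) = 0.2 V — impossible in the active region.
So the transistor is saturated. With V_CE = 0.2 V, I_C = (V_CC − 0.2)/R_C = 5.6/1.8 = 3.11 mA.
Check: β·I_B = 8.33 mA > I_C = 3.11 mA, confirming saturation.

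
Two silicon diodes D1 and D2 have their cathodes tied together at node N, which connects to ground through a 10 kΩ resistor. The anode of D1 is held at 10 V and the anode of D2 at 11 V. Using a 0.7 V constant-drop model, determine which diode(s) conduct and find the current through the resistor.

Only D2 conducts; I_R ≈ 1 mA

Assume both conduct. Then node N would need to be at both 10−0.7 = 9.3 V and 11−0.7 = 10.3 V, which is impossible.
Assume only D2 conducts: V_N = 11 − 0.7 = 10.3 V, so I_R = 10.3/10 = 1.03 mA.
Check D1: its anode-to-cathode voltage is 10 − 10.3 = -0.3 V < 0.7 V, so it is off. The assumption is consistent.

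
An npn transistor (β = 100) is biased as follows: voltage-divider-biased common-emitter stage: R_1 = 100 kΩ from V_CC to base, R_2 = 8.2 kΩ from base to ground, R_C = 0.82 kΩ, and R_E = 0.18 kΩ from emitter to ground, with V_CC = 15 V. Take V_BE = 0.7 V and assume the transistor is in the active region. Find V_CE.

V_CE ≈ 13 V

Thevenize the base divider: V_Th = V_CC·R_2/(R_1+R_2) = 15×8.2/108 = 1.14 V, R_Th = R_1‖R_2 = 7.58 kΩ.
Base-emitter loop: V_Th = I_B·R_Th + V_BE + (β+1)I_B·R_E, so I_B = (1.14 − 0.7) / (7.58 + 101×0.18) = 0.017 mA.
I_C = β·I_B = 100×0.017 = 1.7 mA, and I_E = (β+1)I_B = 1.71 mA.
V_CE = V_CC − I_C·R_C − I_E·R_E = 15 − 1.7×0.82 − 1.71×0.18 = 13.3 V.
V_CE = 13.3 V > 0.2 V confirms active-region operation.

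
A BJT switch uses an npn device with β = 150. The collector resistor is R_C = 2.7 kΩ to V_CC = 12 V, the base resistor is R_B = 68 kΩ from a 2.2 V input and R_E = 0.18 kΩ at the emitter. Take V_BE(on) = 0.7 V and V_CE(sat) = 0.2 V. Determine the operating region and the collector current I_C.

Assume active. Base-emitter loop: I_B = (V_BB − V_BE)/(R_B + (β+1)R_E) = (2.2 − 0.7)/(68 + 151×0.18) = 0.0158 mA.
I_C = β·I_B = 150×0.0158 = 2.36 mA.
V_CE = V_CC − I_C·R_C − I_E·R_E = 12 − 2.36×2.7 − 2.38×0.18 = 5.19 V > V_CE(sat), so the active-region assumption holds.

active; I_C ≈ 2.4 mA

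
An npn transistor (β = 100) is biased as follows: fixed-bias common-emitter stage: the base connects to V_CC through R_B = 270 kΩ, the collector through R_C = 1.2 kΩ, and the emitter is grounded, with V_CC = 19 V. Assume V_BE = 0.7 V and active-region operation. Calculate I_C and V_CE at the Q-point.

I_C ≈ 6.8 mA, V_CE ≈ 11 V

Base loop: V_CC = I_B·R_B + V_BE, so I_B = (19 − 0.7)/270 kΩ = 0.0678 mA.
In the active region I_C = β·I_B = 100 × 0.0678 = 6.78 mA.
Collector loop: V_CE = V_CC − I_C·R_C = 19 − 6.78×1.2 = 10.9 V.
Since V_CE = 10.9 V > V_CE(sat) ≈ 0.2 V, the transistor is in the active region as assumed.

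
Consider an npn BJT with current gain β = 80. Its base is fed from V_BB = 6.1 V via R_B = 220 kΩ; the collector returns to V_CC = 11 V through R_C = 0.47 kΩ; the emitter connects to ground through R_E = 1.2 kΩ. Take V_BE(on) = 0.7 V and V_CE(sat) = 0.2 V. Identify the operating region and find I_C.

Assume active. Base-emitter loop: I_B = (V_BB − V_BE)/(R_B + (β+1)R_E) = (6.1 − 0.7)/(220 + 81×1.2) = 0.017 mA.
I_C = β·I_B = 80×0.017 = 1.36 mA.
V_CE = V_CC − I_C·R_C − I_E·R_E = 11 − 1.36×0.47 − 1.38×1.2 = 8.71 V > V_CE(sat), so the active-region assumption holds.

active; I_C ≈ 1.4 mA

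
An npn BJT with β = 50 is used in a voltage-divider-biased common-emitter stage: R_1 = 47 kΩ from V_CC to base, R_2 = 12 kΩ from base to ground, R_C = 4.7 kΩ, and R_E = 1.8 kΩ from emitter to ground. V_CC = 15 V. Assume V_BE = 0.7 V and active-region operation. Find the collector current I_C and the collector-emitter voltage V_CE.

Thevenize the base divider: V_Th = V_CC·R_2/(R_1+R_2) = 15×12/59 = 3.05 V, R_Th = R_1‖R_2 = 9.56 kΩ.
Base-emitter loop: V_Th = I_B·R_Th + V_BE + (β+1)I_B·R_E, so I_B = (3.05 − 0.7) / (9.56 + 51×1.8) = 0.0232 mA.
I_C = β·I_B = 50×0.0232 = 1.16 mA, and I_E = (β+1)I_B = 1.18 mA.
V_CE = V_CC − I_C·R_C − I_E·R_E = 15 − 1.16×4.7 − 1.18×1.8 = 7.42 V.
V_CE = 7.42 V > 0.2 V confirms active-region operation.

I_C ≈ 1.2 mA, V_CE ≈ 7.4 V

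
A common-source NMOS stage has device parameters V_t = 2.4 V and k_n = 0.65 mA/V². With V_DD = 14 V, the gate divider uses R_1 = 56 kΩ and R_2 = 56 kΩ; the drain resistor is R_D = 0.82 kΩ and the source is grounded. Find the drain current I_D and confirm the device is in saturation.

V_G = V_DD·R_2/(R_1+R_2) = 14×56/112 = 7 V. With the source grounded, V_GS = V_G = 7 V.
Assume saturation: I_D = (k_n/2)(V_GS − V_t)² = (0.65/2)×(7 − 2.4)² = 0.325×4.6² = 6.88 mA.
V_DS = V_DD − I_D·R_D = 14 − 6.88×0.82 = 8.36 V.
Saturation requires V_DS ≥ V_GS − V_t = 4.6 V; 8.36 ≥ 4.6 ✓.

I_D ≈ 6.9 mA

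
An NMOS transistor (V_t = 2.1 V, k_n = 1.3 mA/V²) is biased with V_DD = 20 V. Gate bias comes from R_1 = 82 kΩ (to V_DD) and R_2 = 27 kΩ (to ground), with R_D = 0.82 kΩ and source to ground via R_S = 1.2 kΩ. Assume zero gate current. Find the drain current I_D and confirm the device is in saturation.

I_D ≈ 1.2 mA

V_G = V_DD·R_2/(R_1+R_2) = 20×27/109 = 4.95 V.
Assume saturation: I_D = (k_n/2)(V_GS − V_t)² with V_GS = V_G − I_D·R_S = 4.95 − 1.2·I_D.
Substituting gives 0.936·I_D² − 5.45·I_D + 5.29 = 0, with roots I_D = 1.23 or 4.59 mA.
The root I_D = 4.59 mA gives V_GS = -0.558 V ≤ V_t, so take I_D = 1.23 mA.
Then V_GS = 3.48 V and V_DS = V_DD − I_D(R_D+R_S) = 20 − 1.23×2.02 = 17.5 V.
Saturation requires V_DS ≥ V_GS − V_t = 1.38 V; 17.5 ≥ 1.38 ✓.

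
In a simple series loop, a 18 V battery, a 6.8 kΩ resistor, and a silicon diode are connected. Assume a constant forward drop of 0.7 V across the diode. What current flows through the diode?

KVL around the loop: 18 = V_D + I·R = 0.7 + I × 6.8 kΩ.
So I = (18 − 0.7) / 6.8 kΩ = 17.3 / 6.8 = 2.54 mA.

I ≈ 2.5 mA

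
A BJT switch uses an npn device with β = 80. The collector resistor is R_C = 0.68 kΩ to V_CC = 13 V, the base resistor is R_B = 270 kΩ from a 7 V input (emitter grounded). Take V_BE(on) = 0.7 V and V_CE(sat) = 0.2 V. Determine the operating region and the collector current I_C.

active; I_C ≈ 1.9 mA

Assume active. Base-emitter loop: I_B = (V_BB − V_BE)/R_B = (7 − 0.7)/270 = 0.0233 mA.
I_C = β·I_B = 80×0.0233 = 1.87 mA.
V_CE = V_CC − I_C·R_C = 13 − 1.87×0.68 = 11.7 V > V_CE(sat), so the active-region assumption holds.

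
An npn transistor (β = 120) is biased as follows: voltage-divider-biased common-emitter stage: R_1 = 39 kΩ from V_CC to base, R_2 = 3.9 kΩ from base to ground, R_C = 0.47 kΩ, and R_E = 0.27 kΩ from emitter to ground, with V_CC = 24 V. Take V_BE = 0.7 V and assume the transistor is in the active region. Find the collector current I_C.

Thevenize the base divider: V_Th = V_CC·R_2/(R_1+R_2) = 24×3.9/42.9 = 2.18 V, R_Th = R_1‖R_2 = 3.55 kΩ.
Base-emitter loop: V_Th = I_B·R_Th + V_BE + (β+1)I_B·R_E, so I_B = (2.18 − 0.7) / (3.55 + 121×0.27) = 0.0409 mA.
I_C = β·I_B = 120×0.0409 = 4.91 mA, and I_E = (β+1)I_B = 4.95 mA.
V_CE = V_CC − I_C·R_C − I_E·R_E = 24 − 4.91×0.47 − 4.95×0.27 = 20.4 V.
V_CE = 20.4 V > 0.2 V confirms active-region operation.

I_C ≈ 4.9 mA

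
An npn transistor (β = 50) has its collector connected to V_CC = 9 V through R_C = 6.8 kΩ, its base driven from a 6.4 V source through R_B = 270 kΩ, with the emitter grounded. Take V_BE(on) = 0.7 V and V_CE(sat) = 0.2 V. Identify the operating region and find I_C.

Assume active. Base-emitter loop: I_B = (V_BB − V_BE)/R_B = (6.4 − 0.7)/270 = 0.0211 mA.
I_C = β·I_B = 50×0.0211 = 1.06 mA.
V_CE = V_CC − I_C·R_C = 9 − 1.06×6.8 = 1.82 V > V_CE(sat), so the active-region assumption holds.

active; I_C ≈ 1.1 mA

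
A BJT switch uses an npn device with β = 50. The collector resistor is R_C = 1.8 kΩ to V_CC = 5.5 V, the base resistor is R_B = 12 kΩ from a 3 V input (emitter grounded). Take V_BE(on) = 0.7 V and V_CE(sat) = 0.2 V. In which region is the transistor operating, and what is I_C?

Assume active: I_B = (3 − 0.7)/12 = 0.192 mA, giving I_C = β·I_B = 9.58 mA.
But then V_CE = 5.5 − 9.58×1.8 = -11.8 V < V_CE(sat) = 0.2 V — impossible in the active region.
So the transistor is saturated. With V_CE = 0.2 V, I_C = (V_CC − 0.2)/R_C = 5.3/1.8 = 2.94 mA.
Check: β·I_B = 9.58 mA > I_C = 2.94 mA, confirming saturation.

saturation; I_C ≈ 2.9 mA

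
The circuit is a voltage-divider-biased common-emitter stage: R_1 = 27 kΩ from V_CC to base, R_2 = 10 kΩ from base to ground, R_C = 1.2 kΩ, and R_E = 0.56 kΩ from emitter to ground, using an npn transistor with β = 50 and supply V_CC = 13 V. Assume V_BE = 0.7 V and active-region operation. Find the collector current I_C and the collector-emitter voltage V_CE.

I_C ≈ 3.9 mA, V_CE ≈ 6.1 V

Thevenize the base divider: V_Th = V_CC·R_2/(R_1+R_2) = 13×10/37 = 3.51 V, R_Th = R_1‖R_2 = 7.3 kΩ.
Base-emitter loop: V_Th = I_B·R_Th + V_BE + (β+1)I_B·R_E, so I_B = (3.51 − 0.7) / (7.3 + 51×0.56) = 0.0785 mA.
I_C = β·I_B = 50×0.0785 = 3.92 mA, and I_E = (β+1)I_B = 4 mA.
V_CE = V_CC − I_C·R_C − I_E·R_E = 13 − 3.92×1.2 − 4×0.56 = 6.05 V.
V_CE = 6.05 V > 0.2 V confirms active-region operation.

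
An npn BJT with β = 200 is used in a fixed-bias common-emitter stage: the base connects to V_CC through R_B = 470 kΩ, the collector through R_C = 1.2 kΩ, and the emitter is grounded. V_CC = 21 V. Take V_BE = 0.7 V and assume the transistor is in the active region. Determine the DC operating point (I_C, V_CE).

Base loop: V_CC = I_B·R_B + V_BE, so I_B = (21 − 0.7)/470 kΩ = 0.0432 mA.
In the active region I_C = β·I_B = 200 × 0.0432 = 8.64 mA.
Collector loop: V_CE = V_CC − I_C·R_C = 21 − 8.64×1.2 = 10.6 V.
Since V_CE = 10.6 V > V_CE(sat) ≈ 0.2 V, the transistor is in the active region as assumed.

I_C ≈ 8.6 mA, V_CE ≈ 11 V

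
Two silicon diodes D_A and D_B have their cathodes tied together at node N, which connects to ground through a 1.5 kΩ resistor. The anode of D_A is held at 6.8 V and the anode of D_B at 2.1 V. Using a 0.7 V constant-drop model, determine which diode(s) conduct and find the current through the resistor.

Assume both conduct. Then node N would need to be at both 6.8−0.7 = 6.1 V and 2.1−0.7 = 1.4 V, which is impossible.
Assume only D_A conducts: V_N = 6.8 − 0.7 = 6.1 V, so I_R = 6.1/1.5 = 4.07 mA.
Check D_B: its anode-to-cathode voltage is 2.1 − 6.1 = -4 V < 0.7 V, so it is off. The assumption is consistent.

Only D_A conducts; I_R ≈ 4.1 mA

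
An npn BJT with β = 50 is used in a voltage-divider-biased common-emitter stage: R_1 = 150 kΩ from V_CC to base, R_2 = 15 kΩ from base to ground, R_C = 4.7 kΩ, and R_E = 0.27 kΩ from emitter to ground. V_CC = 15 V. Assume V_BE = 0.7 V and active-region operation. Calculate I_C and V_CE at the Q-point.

I_C ≈ 1.2 mA, V_CE ≈ 9 V

Thevenize the base divider: V_Th = V_CC·R_2/(R_1+R_2) = 15×15/165 = 1.36 V, R_Th = R_1‖R_2 = 13.6 kΩ.
Base-emitter loop: V_Th = I_B·R_Th + V_BE + (β+1)I_B·R_E, so I_B = (1.36 − 0.7) / (13.6 + 51×0.27) = 0.0242 mA.
I_C = β·I_B = 50×0.0242 = 1.21 mA, and I_E = (β+1)I_B = 1.23 mA.
V_CE = V_CC − I_C·R_C − I_E·R_E = 15 − 1.21×4.7 − 1.23×0.27 = 8.98 V.
V_CE = 8.98 V > 0.2 V confirms active-region operation.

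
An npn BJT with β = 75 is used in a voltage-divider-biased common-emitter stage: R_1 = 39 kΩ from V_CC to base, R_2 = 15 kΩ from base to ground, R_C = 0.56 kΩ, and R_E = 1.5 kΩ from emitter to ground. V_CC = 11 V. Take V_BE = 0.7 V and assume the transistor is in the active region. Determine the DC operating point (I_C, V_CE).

I_C ≈ 1.4 mA, V_CE ≈ 8.1 V

Thevenize the base divider: V_Th = V_CC·R_2/(R_1+R_2) = 11×15/54 = 3.06 V, R_Th = R_1‖R_2 = 10.8 kΩ.
Base-emitter loop: V_Th = I_B·R_Th + V_BE + (β+1)I_B·R_E, so I_B = (3.06 − 0.7) / (10.8 + 76×1.5) = 0.0189 mA.
I_C = β·I_B = 75×0.0189 = 1.42 mA, and I_E = (β+1)I_B = 1.43 mA.
V_CE = V_CC − I_C·R_C − I_E·R_E = 11 − 1.42×0.56 − 1.43×1.5 = 8.06 V.
V_CE = 8.06 V > 0.2 V confirms active-region operation.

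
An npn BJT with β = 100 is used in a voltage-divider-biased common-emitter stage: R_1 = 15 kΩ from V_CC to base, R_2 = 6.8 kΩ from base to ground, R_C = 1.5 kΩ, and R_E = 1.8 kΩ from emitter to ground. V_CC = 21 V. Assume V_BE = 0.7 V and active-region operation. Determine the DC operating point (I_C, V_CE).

Thevenize the base divider: V_Th = V_CC·R_2/(R_1+R_2) = 21×6.8/21.8 = 6.55 V, R_Th = R_1‖R_2 = 4.68 kΩ.
Base-emitter loop: V_Th = I_B·R_Th + V_BE + (β+1)I_B·R_E, so I_B = (6.55 − 0.7) / (4.68 + 101×1.8) = 0.0314 mA.
I_C = β·I_B = 100×0.0314 = 3.14 mA, and I_E = (β+1)I_B = 3.17 mA.
V_CE = V_CC − I_C·R_C − I_E·R_E = 21 − 3.14×1.5 − 3.17×1.8 = 10.6 V.
V_CE = 10.6 V > 0.2 V confirms active-region operation.

I_C ≈ 3.1 mA, V_CE ≈ 11 V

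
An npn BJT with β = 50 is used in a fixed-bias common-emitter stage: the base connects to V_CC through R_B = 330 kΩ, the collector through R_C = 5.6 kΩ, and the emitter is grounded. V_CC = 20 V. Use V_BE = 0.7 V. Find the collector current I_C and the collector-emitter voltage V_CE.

I_C ≈ 2.9 mA, V_CE ≈ 3.6 V

Base loop: V_CC = I_B·R_B + V_BE, so I_B = (20 − 0.7)/330 kΩ = 0.0585 mA.
In the active region I_C = β·I_B = 50 × 0.0585 = 2.92 mA.
Collector loop: V_CE = V_CC − I_C·R_C = 20 − 2.92×5.6 = 3.62 V.
Since V_CE = 3.62 V > V_CE(sat) ≈ 0.2 V, the transistor is in the active region as assumed.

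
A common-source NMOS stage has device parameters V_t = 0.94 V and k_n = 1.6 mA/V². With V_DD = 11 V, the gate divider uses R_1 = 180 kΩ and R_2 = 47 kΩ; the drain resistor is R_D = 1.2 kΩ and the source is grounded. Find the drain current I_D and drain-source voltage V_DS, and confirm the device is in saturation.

I_D ≈ 1.4 mA, V_DS ≈ 9.3 V

V_G = V_DD·R_2/(R_1+R_2) = 11×47/227 = 2.28 V. With the source grounded, V_GS = V_G = 2.28 V.
Assume saturation: I_D = (k_n/2)(V_GS − V_t)² = (1.6/2)×(2.28 − 0.94)² = 0.8×1.34² = 1.43 mA.
V_DS = V_DD − I_D·R_D = 11 − 1.43×1.2 = 9.28 V.
Saturation requires V_DS ≥ V_GS − V_t = 1.34 V; 9.28 ≥ 1.34 ✓.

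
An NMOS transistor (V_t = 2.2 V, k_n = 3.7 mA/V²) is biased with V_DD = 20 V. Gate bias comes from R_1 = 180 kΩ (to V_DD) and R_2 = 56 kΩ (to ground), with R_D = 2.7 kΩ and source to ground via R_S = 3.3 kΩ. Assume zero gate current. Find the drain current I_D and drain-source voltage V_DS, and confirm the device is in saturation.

V_G = V_DD·R_2/(R_1+R_2) = 20×56/236 = 4.75 V.
Assume saturation: I_D = (k_n/2)(V_GS − V_t)² with V_GS = V_G − I_D·R_S = 4.75 − 3.3·I_D.
Substituting gives 20.1·I_D² − 32.1·I_D + 12 = 0, with roots I_D = 0.599 or 0.994 mA.
The root I_D = 0.994 mA gives V_GS = 1.47 V ≤ V_t, so take I_D = 0.599 mA.
Then V_GS = 2.77 V and V_DS = V_DD − I_D(R_D+R_S) = 20 − 0.599×6 = 16.4 V.
Saturation requires V_DS ≥ V_GS − V_t = 0.569 V; 16.4 ≥ 0.569 ✓.

I_D ≈ 0.6 mA, V_DS ≈ 16 V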